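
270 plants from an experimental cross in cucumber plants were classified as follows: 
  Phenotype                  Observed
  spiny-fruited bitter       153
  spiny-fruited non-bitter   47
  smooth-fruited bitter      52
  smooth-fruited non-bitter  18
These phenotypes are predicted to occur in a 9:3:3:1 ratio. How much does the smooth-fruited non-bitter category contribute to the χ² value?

0.075

Under the 9:3:3:1 hypothesis (Σ ratio = 16, N = 270):
  spiny-fruited bitter: 270 × 9/16 = 151.875
  spiny-fruited non-bitter: 270 × 3/16 = 50.625
  smooth-fruited bitter: 270 × 3/16 = 50.625
  smooth-fruited non-bitter: 270 × 1/16 = 16.875
Contribution of smooth-fruited non-bitter: (18 − 16.875)² / 16.875 = 0.0750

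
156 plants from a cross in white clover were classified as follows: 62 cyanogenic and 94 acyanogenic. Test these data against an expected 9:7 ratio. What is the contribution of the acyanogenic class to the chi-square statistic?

9.715

The 9:7 ratio has 16 parts, so with N = 156 the expected counts are:
  cyanogenic: 156 × 9/16 = 87.75
  acyanogenic: 156 × 7/16 = 68.25
Contribution of acyanogenic: (94 − 68.25)² / 68.25 = 9.7152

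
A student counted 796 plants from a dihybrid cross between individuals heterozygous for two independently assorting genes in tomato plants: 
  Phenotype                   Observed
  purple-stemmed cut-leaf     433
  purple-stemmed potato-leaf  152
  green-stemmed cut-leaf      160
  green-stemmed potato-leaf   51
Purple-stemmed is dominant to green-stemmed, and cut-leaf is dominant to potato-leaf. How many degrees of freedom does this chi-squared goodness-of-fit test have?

A dihybrid F₂ with independent assortment and complete dominance at both loci gives a 9:3:3:1 phenotypic ratio.
A goodness-of-fit test with 4 phenotype classes has df = 4 − 1 = 3.

3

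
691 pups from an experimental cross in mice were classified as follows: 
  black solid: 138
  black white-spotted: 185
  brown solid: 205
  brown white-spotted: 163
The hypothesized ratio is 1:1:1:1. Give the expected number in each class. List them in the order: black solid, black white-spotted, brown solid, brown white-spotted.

172.75, 172.75, 172.75, 172.75

Under the 1:1:1:1 hypothesis (Σ ratio = 4, N = 691):
  black solid: 691 × 1/4 = 172.75
  black white-spotted: 691 × 1/4 = 172.75
  brown solid: 691 × 1/4 = 172.75
  brown white-spotted: 691 × 1/4 = 172.75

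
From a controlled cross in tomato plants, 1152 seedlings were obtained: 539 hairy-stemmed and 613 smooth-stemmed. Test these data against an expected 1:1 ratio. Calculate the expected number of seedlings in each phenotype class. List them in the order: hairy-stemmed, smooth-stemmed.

Total ratio parts = 2. Expected numbers out of 1152:
  hairy-stemmed: 1152 × 1/2 = 576
  smooth-stemmed: 1152 × 1/2 = 576

576, 576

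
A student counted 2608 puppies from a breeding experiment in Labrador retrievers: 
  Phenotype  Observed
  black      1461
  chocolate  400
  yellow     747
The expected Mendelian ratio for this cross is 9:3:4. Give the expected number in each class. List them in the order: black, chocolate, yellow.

1467, 489, 652

The 9:3:4 ratio has 16 parts, so with N = 2608 the expected counts are:
  black: 2608 × 9/16 = 1467
  chocolate: 2608 × 3/16 = 489
  yellow: 2608 × 4/16 = 652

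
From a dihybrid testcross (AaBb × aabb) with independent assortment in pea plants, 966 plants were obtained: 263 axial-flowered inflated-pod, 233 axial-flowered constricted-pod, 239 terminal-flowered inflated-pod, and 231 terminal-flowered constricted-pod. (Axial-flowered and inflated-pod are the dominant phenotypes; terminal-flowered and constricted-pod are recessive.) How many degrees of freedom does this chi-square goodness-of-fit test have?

3

A dihybrid testcross with independent assortment gives a 1:1:1:1 ratio.
A goodness-of-fit test with 4 phenotype classes has df = 4 − 1 = 3.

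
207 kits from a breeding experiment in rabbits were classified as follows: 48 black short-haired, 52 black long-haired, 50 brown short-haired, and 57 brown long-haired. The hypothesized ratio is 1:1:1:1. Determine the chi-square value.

Expected counts for N = 207 under a 1:1:1:1 ratio (total parts = 4):
  black short-haired: 207 × 1/4 = 51.75
  black long-haired: 207 × 1/4 = 51.75
  brown short-haired: 207 × 1/4 = 51.75
  brown long-haired: 207 × 1/4 = 51.75
χ² = Σ (O − E)² / E
  black short-haired: (48 − 51.75)² / 51.75 = 0.2717
  black long-haired: (52 − 51.75)² / 51.75 = 0.0012
  brown short-haired: (50 − 51.75)² / 51.75 = 0.0592
  brown long-haired: (57 − 51.75)² / 51.75 = 0.5326
χ² = 0.2717 + 0.0012 + 0.0592 + 0.5326 = 0.8647 ≈ 0.865

0.865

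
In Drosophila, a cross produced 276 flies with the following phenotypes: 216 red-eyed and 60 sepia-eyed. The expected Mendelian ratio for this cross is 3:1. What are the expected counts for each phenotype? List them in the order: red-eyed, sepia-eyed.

Total ratio parts = 4. Expected numbers out of 276:
  red-eyed: 276 × 3/4 = 207
  sepia-eyed: 276 × 1/4 = 69

207, 69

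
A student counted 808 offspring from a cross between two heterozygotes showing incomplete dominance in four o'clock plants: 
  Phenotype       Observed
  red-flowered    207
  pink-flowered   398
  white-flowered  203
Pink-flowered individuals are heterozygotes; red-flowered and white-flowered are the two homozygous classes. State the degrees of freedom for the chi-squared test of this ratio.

With incomplete dominance, a heterozygote × heterozygote cross gives a 1:2:1 phenotypic ratio.
A goodness-of-fit test with 3 phenotype classes has df = 3 − 1 = 2.

2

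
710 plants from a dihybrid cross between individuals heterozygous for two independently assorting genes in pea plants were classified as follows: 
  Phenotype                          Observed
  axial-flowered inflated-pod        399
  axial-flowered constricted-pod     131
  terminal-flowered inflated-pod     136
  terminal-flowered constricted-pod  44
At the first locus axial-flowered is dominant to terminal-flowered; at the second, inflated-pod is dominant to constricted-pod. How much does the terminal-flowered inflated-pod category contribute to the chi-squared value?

A dihybrid F₂ with independent assortment and complete dominance at both loci gives a 9:3:3:1 phenotypic ratio.
Expected counts for N = 710 under a 9:3:3:1 ratio (total parts = 16):
  axial-flowered inflated-pod: 710 × 9/16 = 399.375
  axial-flowered constricted-pod: 710 × 3/16 = 133.125
  terminal-flowered inflated-pod: 710 × 3/16 = 133.125
  terminal-flowered constricted-pod: 710 × 1/16 = 44.375
Contribution of terminal-flowered inflated-pod: (136 − 133.125)² / 133.125 = 0.0621

0.062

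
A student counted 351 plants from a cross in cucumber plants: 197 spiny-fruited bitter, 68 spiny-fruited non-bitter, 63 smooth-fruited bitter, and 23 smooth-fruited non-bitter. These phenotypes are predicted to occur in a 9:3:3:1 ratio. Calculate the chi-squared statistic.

0.245

Under the 9:3:3:1 hypothesis (Σ ratio = 16, N = 351):
  spiny-fruited bitter: 351 × 9/16 = 197.4375
  spiny-fruited non-bitter: 351 × 3/16 = 65.8125
  smooth-fruited bitter: 351 × 3/16 = 65.8125
  smooth-fruited non-bitter: 351 × 1/16 = 21.9375
χ² = Σ (O − E)² / E
  spiny-fruited bitter: (197 − 197.4375)² / 197.4375 = 0.0010
  spiny-fruited non-bitter: (68 − 65.8125)² / 65.8125 = 0.0727
  smooth-fruited bitter: (63 − 65.8125)² / 65.8125 = 0.1202
  smooth-fruited non-bitter: (23 − 21.9375)² / 21.9375 = 0.0515
χ² = 0.0010 + 0.0727 + 0.1202 + 0.0515 = 0.2454 ≈ 0.245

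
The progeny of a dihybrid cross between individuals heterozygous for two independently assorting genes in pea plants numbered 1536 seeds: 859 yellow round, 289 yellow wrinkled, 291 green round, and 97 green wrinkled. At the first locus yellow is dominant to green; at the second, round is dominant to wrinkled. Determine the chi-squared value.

0.074

A dihybrid F₂ with independent assortment and complete dominance at both loci gives a 9:3:3:1 phenotypic ratio.
Expected counts for N = 1536 under a 9:3:3:1 ratio (total parts = 16):
  yellow round: 1536 × 9/16 = 864
  yellow wrinkled: 1536 × 3/16 = 288
  green round: 1536 × 3/16 = 288
  green wrinkled: 1536 × 1/16 = 96
χ² = Σ (O − E)² / E
  yellow round: (859 − 864)² / 864 = 0.0289
  yellow wrinkled: (289 − 288)² / 288 = 0.0035
  green round: (291 − 288)² / 288 = 0.0312
  green wrinkled: (97 − 96)² / 96 = 0.0104
χ² = 0.0289 + 0.0035 + 0.0312 + 0.0104 = 0.074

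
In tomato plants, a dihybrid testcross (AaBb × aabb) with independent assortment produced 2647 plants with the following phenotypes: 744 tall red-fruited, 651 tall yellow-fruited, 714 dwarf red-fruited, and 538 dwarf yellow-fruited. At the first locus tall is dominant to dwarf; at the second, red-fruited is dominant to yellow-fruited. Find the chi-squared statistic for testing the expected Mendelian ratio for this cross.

37.665

A dihybrid testcross with independent assortment gives a 1:1:1:1 ratio.
The 1:1:1:1 ratio has 4 parts, so with N = 2647 the expected counts are:
  tall red-fruited: 2647 × 1/4 = 661.75
  tall yellow-fruited: 2647 × 1/4 = 661.75
  dwarf red-fruited: 2647 × 1/4 = 661.75
  dwarf yellow-fruited: 2647 × 1/4 = 661.75
χ² = Σ (O − E)² / E
  tall red-fruited: (744 − 661.75)² / 661.75 = 10.2230
  tall yellow-fruited: (651 − 661.75)² / 661.75 = 0.1746
  dwarf red-fruited: (714 − 661.75)² / 661.75 = 4.1255
  dwarf yellow-fruited: (538 − 661.75)² / 661.75 = 23.1418
χ² = 10.2230 + 0.1746 + 4.1255 + 23.1418 = 37.6649 ≈ 37.665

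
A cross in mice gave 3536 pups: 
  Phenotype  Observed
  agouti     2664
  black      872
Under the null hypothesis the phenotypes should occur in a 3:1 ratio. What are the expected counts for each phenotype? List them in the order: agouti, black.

2652, 884

The 3:1 ratio has 4 parts, so with N = 3536 the expected counts are:
  agouti: 3536 × 3/4 = 2652
  black: 3536 × 1/4 = 884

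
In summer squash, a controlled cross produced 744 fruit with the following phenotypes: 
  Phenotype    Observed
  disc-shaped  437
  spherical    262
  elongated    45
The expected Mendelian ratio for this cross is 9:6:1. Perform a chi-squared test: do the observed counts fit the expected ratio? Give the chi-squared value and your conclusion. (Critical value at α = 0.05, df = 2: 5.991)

Expected counts for N = 744 under a 9:6:1 ratio (total parts = 16):
  disc-shaped: 744 × 9/16 = 418.5
  spherical: 744 × 6/16 = 279
  elongated: 744 × 1/16 = 46.5
χ² = Σ (O − E)² / E
  disc-shaped: (437 − 418.5)² / 418.5 = 0.8178
  spherical: (262 − 279)² / 279 = 1.0358
  elongated: (45 − 46.5)² / 46.5 = 0.0484
χ² = 0.8178 + 1.0358 + 0.0484 = 1.902
Degrees of freedom = 3 − 1 = 2; critical value at α = 0.05 is 5.991.
Since 1.902 < 5.991, we fail to reject the null hypothesis — the data are consistent with the 9:6:1 ratio.

1.902; consistent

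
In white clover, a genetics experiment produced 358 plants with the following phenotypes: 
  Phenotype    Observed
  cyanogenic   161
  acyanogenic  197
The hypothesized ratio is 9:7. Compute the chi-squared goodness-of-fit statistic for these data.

18.503

Total ratio parts = 16. Expected numbers out of 358:
  cyanogenic: 358 × 9/16 = 201.375
  acyanogenic: 358 × 7/16 = 156.625
χ² = Σ (O − E)² / E
  cyanogenic: (161 − 201.375)² / 201.375 = 8.0950
  acyanogenic: (197 − 156.625)² / 156.625 = 10.4079
χ² = 8.0950 + 10.4079 = 18.5029 ≈ 18.503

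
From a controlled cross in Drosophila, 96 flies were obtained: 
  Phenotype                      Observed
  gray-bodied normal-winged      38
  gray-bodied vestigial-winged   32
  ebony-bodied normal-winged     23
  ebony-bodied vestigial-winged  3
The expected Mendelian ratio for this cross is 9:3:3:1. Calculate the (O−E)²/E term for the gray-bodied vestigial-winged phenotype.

Total ratio parts = 16. Expected numbers out of 96:
  gray-bodied normal-winged: 96 × 9/16 = 54
  gray-bodied vestigial-winged: 96 × 3/16 = 18
  ebony-bodied normal-winged: 96 × 3/16 = 18
  ebony-bodied vestigial-winged: 96 × 1/16 = 6
Contribution of gray-bodied vestigial-winged: (32 − 18)² / 18 = 10.8889

10.889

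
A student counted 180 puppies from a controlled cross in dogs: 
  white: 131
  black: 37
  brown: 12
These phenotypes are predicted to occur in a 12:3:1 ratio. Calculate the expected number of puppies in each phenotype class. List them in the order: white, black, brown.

135, 33.75, 11.25

Under the 12:3:1 hypothesis (Σ ratio = 16, N = 180):
  white: 180 × 12/16 = 135
  black: 180 × 3/16 = 33.75
  brown: 180 × 1/16 = 11.25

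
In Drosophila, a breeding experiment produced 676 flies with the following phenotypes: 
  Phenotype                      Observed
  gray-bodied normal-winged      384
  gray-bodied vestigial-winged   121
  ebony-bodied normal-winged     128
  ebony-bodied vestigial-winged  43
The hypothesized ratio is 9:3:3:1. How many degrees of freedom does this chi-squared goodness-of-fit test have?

3

A goodness-of-fit test with 4 phenotype classes has df = 4 − 1 = 3.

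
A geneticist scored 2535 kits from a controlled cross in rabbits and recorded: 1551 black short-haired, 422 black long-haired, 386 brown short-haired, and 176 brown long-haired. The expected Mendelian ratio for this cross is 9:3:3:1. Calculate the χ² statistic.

Expected counts for N = 2535 under a 9:3:3:1 ratio (total parts = 16):
  black short-haired: 2535 × 9/16 = 1425.9375
  black long-haired: 2535 × 3/16 = 475.3125
  brown short-haired: 2535 × 3/16 = 475.3125
  brown long-haired: 2535 × 1/16 = 158.4375
χ² = Σ (O − E)² / E
  black short-haired: (1551 − 1425.9375)² / 1425.9375 = 10.9687
  black long-haired: (422 − 475.3125)² / 475.3125 = 5.9797
  brown short-haired: (386 − 475.3125)² / 475.3125 = 16.7821
  brown long-haired: (176 − 158.4375)² / 158.4375 = 1.9468
χ² = 10.9687 + 5.9797 + 16.7821 + 1.9468 = 35.6773 ≈ 35.677

35.677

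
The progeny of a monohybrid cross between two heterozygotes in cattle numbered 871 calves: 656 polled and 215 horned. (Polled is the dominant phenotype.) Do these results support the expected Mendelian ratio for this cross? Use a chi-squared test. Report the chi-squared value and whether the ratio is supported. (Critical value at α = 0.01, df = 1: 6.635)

0.046; consistent

For a monohybrid cross between heterozygotes with complete dominance, the expected phenotypic ratio is 3:1.
The 3:1 ratio has 4 parts, so with N = 871 the expected counts are:
  polled: 871 × 3/4 = 653.25
  horned: 871 × 1/4 = 217.75
χ² = Σ (O − E)² / E
  polled: (656 − 653.25)² / 653.25 = 0.0116
  horned: (215 − 217.75)² / 217.75 = 0.0347
χ² = 0.0116 + 0.0347 = 0.0463 ≈ 0.046
Degrees of freedom = 2 − 1 = 1; critical value at α = 0.01 is 6.635.
Since 0.046 < 6.635, we fail to reject the null hypothesis — the data are consistent with the 3:1 ratio.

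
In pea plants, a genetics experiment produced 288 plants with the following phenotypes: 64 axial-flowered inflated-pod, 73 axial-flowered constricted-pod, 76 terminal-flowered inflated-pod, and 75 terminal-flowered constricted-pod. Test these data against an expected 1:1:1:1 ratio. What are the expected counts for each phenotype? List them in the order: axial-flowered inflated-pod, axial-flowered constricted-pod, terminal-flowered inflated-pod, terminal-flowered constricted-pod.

72, 72, 72, 72

Expected counts for N = 288 under a 1:1:1:1 ratio (total parts = 4):
  axial-flowered inflated-pod: 288 × 1/4 = 72
  axial-flowered constricted-pod: 288 × 1/4 = 72
  terminal-flowered inflated-pod: 288 × 1/4 = 72
  terminal-flowered constricted-pod: 288 × 1/4 = 72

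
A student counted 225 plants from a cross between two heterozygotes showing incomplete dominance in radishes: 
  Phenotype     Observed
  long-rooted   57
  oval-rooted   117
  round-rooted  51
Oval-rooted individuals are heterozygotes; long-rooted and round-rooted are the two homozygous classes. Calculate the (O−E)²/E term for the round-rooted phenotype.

With incomplete dominance, a heterozygote × heterozygote cross gives a 1:2:1 phenotypic ratio.
Total ratio parts = 4. Expected numbers out of 225:
  long-rooted: 225 × 1/4 = 56.25
  oval-rooted: 225 × 2/4 = 112.5
  round-rooted: 225 × 1/4 = 56.25
Contribution of round-rooted: (51 − 56.25)² / 56.25 = 0.4900

0.490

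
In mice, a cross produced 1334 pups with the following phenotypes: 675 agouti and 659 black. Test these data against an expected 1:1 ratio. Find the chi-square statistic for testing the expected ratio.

Total ratio parts = 2. Expected numbers out of 1334:
  agouti: 1334 × 1/2 = 667
  black: 1334 × 1/2 = 667
χ² = Σ (O − E)² / E
  agouti: (675 − 667)² / 667 = 0.0960
  black: (659 − 667)² / 667 = 0.0960
χ² = 0.0960 + 0.0960 = 0.192

0.192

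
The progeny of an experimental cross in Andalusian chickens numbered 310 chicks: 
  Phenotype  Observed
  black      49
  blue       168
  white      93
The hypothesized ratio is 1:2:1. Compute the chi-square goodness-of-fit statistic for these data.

14.671

The 1:2:1 ratio has 4 parts, so with N = 310 the expected counts are:
  black: 310 × 1/4 = 77.5
  blue: 310 × 2/4 = 155
  white: 310 × 1/4 = 77.5
χ² = Σ (O − E)² / E
  black: (49 − 77.5)² / 77.5 = 10.4806
  blue: (168 − 155)² / 155 = 1.0903
  white: (93 − 77.5)² / 77.5 = 3.1000
χ² = 10.4806 + 1.0903 + 3.1000 = 14.6709 ≈ 14.671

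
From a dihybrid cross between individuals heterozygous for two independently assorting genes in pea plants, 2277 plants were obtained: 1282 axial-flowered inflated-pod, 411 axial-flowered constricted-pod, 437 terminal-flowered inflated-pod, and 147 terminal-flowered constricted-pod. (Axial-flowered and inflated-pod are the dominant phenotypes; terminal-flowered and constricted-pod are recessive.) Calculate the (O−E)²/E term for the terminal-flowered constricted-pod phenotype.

A dihybrid F₂ with independent assortment and complete dominance at both loci gives a 9:3:3:1 phenotypic ratio.
The 9:3:3:1 ratio has 16 parts, so with N = 2277 the expected counts are:
  axial-flowered inflated-pod: 2277 × 9/16 = 1280.8125
  axial-flowered constricted-pod: 2277 × 3/16 = 426.9375
  terminal-flowered inflated-pod: 2277 × 3/16 = 426.9375
  terminal-flowered constricted-pod: 2277 × 1/16 = 142.3125
Contribution of terminal-flowered constricted-pod: (147 − 142.3125)² / 142.3125 = 0.1544

0.154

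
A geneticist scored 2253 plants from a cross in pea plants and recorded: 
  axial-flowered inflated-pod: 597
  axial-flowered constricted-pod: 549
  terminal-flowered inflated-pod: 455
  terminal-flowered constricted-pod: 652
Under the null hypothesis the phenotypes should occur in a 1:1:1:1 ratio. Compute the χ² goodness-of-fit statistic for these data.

Under the 1:1:1:1 hypothesis (Σ ratio = 4, N = 2253):
  axial-flowered inflated-pod: 2253 × 1/4 = 563.25
  axial-flowered constricted-pod: 2253 × 1/4 = 563.25
  terminal-flowered inflated-pod: 2253 × 1/4 = 563.25
  terminal-flowered constricted-pod: 2253 × 1/4 = 563.25
χ² = Σ (O − E)² / E
  axial-flowered inflated-pod: (597 − 563.25)² / 563.25 = 2.0223
  axial-flowered constricted-pod: (549 − 563.25)² / 563.25 = 0.3605
  terminal-flowered inflated-pod: (455 − 563.25)² / 563.25 = 20.8044
  terminal-flowered constricted-pod: (652 − 563.25)² / 563.25 = 13.9841
χ² = 2.0223 + 0.3605 + 20.8044 + 13.9841 = 37.1713 ≈ 37.171

37.171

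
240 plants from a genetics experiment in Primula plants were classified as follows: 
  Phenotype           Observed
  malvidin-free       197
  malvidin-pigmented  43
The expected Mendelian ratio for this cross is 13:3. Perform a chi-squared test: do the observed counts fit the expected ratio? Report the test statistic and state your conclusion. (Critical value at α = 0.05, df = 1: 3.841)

0.109; consistent

Total ratio parts = 16. Expected numbers out of 240:
  malvidin-free: 240 × 13/16 = 195
  malvidin-pigmented: 240 × 3/16 = 45
χ² = Σ (O − E)² / E
  malvidin-free: (197 − 195)² / 195 = 0.0205
  malvidin-pigmented: (43 − 45)² / 45 = 0.0889
χ² = 0.0205 + 0.0889 = 0.1094 ≈ 0.109
Degrees of freedom = 2 − 1 = 1; critical value at α = 0.05 is 3.841.
Since 0.109 < 3.841, we fail to reject the null hypothesis — the data are consistent with the 13:3 ratio.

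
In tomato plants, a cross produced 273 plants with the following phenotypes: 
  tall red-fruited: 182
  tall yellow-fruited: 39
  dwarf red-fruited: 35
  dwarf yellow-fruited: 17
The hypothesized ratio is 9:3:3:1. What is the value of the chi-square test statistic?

13.287

The 9:3:3:1 ratio has 16 parts, so with N = 273 the expected counts are:
  tall red-fruited: 273 × 9/16 = 153.5625
  tall yellow-fruited: 273 × 3/16 = 51.1875
  dwarf red-fruited: 273 × 3/16 = 51.1875
  dwarf yellow-fruited: 273 × 1/16 = 17.0625
χ² = Σ (O − E)² / E
  tall red-fruited: (182 − 153.5625)² / 153.5625 = 5.2662
  tall yellow-fruited: (39 − 51.1875)² / 51.1875 = 2.9018
  dwarf red-fruited: (35 − 51.1875)² / 51.1875 = 5.1191
  dwarf yellow-fruited: (17 − 17.0625)² / 17.0625 = 0.0002
χ² = 5.2662 + 2.9018 + 5.1191 + 0.0002 = 13.2873 ≈ 13.287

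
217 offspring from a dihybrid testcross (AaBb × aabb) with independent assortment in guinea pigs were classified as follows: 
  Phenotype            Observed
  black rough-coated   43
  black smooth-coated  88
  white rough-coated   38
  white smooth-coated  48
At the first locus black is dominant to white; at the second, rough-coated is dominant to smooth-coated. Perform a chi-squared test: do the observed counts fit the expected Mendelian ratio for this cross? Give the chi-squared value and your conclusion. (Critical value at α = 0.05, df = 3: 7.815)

A dihybrid testcross with independent assortment gives a 1:1:1:1 ratio.
Total ratio parts = 4. Expected numbers out of 217:
  black rough-coated: 217 × 1/4 = 54.25
  black smooth-coated: 217 × 1/4 = 54.25
  white rough-coated: 217 × 1/4 = 54.25
  white smooth-coated: 217 × 1/4 = 54.25
χ² = Σ (O − E)² / E
  black rough-coated: (43 − 54.25)² / 54.25 = 2.3329
  black smooth-coated: (88 − 54.25)² / 54.25 = 20.9965
  white rough-coated: (38 − 54.25)² / 54.25 = 4.8675
  white smooth-coated: (48 − 54.25)² / 54.25 = 0.7200
χ² = 2.3329 + 20.9965 + 4.8675 + 0.7200 = 28.9169 ≈ 28.917
Degrees of freedom = 4 − 1 = 3; critical value at α = 0.05 is 7.815.
Since 28.917 > 7.815, we reject the null hypothesis — the data do not fit the 1:1:1:1 ratio.

28.917; not consistent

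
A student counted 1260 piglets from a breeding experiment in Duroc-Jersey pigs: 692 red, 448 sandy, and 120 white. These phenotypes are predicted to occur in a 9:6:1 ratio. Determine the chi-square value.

23.273

The 9:6:1 ratio has 16 parts, so with N = 1260 the expected counts are:
  red: 1260 × 9/16 = 708.75
  sandy: 1260 × 6/16 = 472.5
  white: 1260 × 1/16 = 78.75
χ² = Σ (O − E)² / E
  red: (692 − 708.75)² / 708.75 = 0.3959
  sandy: (448 − 472.5)² / 472.5 = 1.2704
  white: (120 − 78.75)² / 78.75 = 21.6071
χ² = 0.3959 + 1.2704 + 21.6071 = 23.2734 ≈ 23.273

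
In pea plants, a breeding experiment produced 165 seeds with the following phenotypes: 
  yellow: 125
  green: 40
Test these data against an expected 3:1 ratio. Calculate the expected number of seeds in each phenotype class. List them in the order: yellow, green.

123.75, 41.25

The 3:1 ratio has 4 parts, so with N = 165 the expected counts are:
  yellow: 165 × 3/4 = 123.75
  green: 165 × 1/4 = 41.25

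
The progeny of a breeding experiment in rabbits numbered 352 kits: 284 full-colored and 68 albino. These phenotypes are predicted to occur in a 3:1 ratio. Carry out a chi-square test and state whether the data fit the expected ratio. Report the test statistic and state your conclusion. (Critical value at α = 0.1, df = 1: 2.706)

6.061; not consistent

Expected counts for N = 352 under a 3:1 ratio (total parts = 4):
  full-colored: 352 × 3/4 = 264
  albino: 352 × 1/4 = 88
χ² = Σ (O − E)² / E
  full-colored: (284 − 264)² / 264 = 1.5152
  albino: (68 − 88)² / 88 = 4.5455
χ² = 1.5152 + 4.5455 = 6.0607 ≈ 6.061
Degrees of freedom = 2 − 1 = 1; critical value at α = 0.1 is 2.706.
Since 6.061 > 2.706, we reject the null hypothesis — the data do not fit the 3:1 ratio.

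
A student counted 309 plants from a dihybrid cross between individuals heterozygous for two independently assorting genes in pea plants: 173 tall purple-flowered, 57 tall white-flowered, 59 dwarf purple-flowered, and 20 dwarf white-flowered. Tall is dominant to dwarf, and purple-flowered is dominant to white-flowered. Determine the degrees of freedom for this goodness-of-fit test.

A dihybrid F₂ with independent assortment and complete dominance at both loci gives a 9:3:3:1 phenotypic ratio.
A goodness-of-fit test with 4 phenotype classes has df = 4 − 1 = 3.

3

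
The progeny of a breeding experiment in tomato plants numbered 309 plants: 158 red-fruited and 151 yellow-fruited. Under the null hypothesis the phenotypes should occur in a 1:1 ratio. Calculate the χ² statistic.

Expected counts for N = 309 under a 1:1 ratio (total parts = 2):
  red-fruited: 309 × 1/2 = 154.5
  yellow-fruited: 309 × 1/2 = 154.5
χ² = Σ (O − E)² / E
  red-fruited: (158 − 154.5)² / 154.5 = 0.0793
  yellow-fruited: (151 − 154.5)² / 154.5 = 0.0793
χ² = 0.0793 + 0.0793 = 0.1586 ≈ 0.159

0.159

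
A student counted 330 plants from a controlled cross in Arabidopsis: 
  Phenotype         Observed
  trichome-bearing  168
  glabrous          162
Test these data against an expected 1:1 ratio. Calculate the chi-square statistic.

The 1:1 ratio has 2 parts, so with N = 330 the expected counts are:
  trichome-bearing: 330 × 1/2 = 165
  glabrous: 330 × 1/2 = 165
χ² = Σ (O − E)² / E
  trichome-bearing: (168 − 165)² / 165 = 0.0545
  glabrous: (162 − 165)² / 165 = 0.0545
χ² = 0.0545 + 0.0545 = 0.109

0.109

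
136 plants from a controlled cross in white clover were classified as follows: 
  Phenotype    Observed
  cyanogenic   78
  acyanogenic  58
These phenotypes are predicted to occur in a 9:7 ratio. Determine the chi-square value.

0.067

The 9:7 ratio has 16 parts, so with N = 136 the expected counts are:
  cyanogenic: 136 × 9/16 = 76.5
  acyanogenic: 136 × 7/16 = 59.5
χ² = Σ (O − E)² / E
  cyanogenic: (78 − 76.5)² / 76.5 = 0.0294
  acyanogenic: (58 − 59.5)² / 59.5 = 0.0378
χ² = 0.0294 + 0.0378 = 0.0672 ≈ 0.067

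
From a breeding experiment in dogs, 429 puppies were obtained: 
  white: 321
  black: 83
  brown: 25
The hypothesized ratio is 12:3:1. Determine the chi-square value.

Expected counts for N = 429 under a 12:3:1 ratio (total parts = 16):
  white: 429 × 12/16 = 321.75
  black: 429 × 3/16 = 80.4375
  brown: 429 × 1/16 = 26.8125
χ² = Σ (O − E)² / E
  white: (321 − 321.75)² / 321.75 = 0.0017
  black: (83 − 80.4375)² / 80.4375 = 0.0816
  brown: (25 − 26.8125)² / 26.8125 = 0.1225
χ² = 0.0017 + 0.0816 + 0.1225 = 0.2058 ≈ 0.206

0.206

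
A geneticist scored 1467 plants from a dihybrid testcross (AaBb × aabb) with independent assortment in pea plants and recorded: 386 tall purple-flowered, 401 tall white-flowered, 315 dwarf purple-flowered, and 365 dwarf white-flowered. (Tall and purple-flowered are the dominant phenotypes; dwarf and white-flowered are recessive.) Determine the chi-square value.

11.519

A dihybrid testcross with independent assortment gives a 1:1:1:1 ratio.
The 1:1:1:1 ratio has 4 parts, so with N = 1467 the expected counts are:
  tall purple-flowered: 1467 × 1/4 = 366.75
  tall white-flowered: 1467 × 1/4 = 366.75
  dwarf purple-flowered: 1467 × 1/4 = 366.75
  dwarf white-flowered: 1467 × 1/4 = 366.75
χ² = Σ (O − E)² / E
  tall purple-flowered: (386 − 366.75)² / 366.75 = 1.0104
  tall white-flowered: (401 − 366.75)² / 366.75 = 3.1985
  dwarf purple-flowered: (315 − 366.75)² / 366.75 = 7.3021
  dwarf white-flowered: (365 − 366.75)² / 366.75 = 0.0084
χ² = 1.0104 + 3.1985 + 7.3021 + 0.0084 = 11.5194 ≈ 11.519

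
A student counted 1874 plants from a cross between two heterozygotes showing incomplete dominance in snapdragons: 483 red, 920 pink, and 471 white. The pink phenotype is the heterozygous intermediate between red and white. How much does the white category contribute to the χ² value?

0.013

With incomplete dominance, a heterozygote × heterozygote cross gives a 1:2:1 phenotypic ratio.
Expected counts for N = 1874 under a 1:2:1 ratio (total parts = 4):
  red: 1874 × 1/4 = 468.5
  pink: 1874 × 2/4 = 937
  white: 1874 × 1/4 = 468.5
Contribution of white: (471 − 468.5)² / 468.5 = 0.0133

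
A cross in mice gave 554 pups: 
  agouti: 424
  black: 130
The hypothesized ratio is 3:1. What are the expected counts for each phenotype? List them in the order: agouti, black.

415.5, 138.5

Under the 3:1 hypothesis (Σ ratio = 4, N = 554):
  agouti: 554 × 3/4 = 415.5
  black: 554 × 1/4 = 138.5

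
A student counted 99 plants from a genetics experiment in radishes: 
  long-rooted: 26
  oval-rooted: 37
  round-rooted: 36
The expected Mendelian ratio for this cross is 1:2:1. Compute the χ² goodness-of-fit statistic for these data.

8.333

Total ratio parts = 4. Expected numbers out of 99:
  long-rooted: 99 × 1/4 = 24.75
  oval-rooted: 99 × 2/4 = 49.5
  round-rooted: 99 × 1/4 = 24.75
χ² = Σ (O − E)² / E
  long-rooted: (26 − 24.75)² / 24.75 = 0.0631
  oval-rooted: (37 − 49.5)² / 49.5 = 3.1566
  round-rooted: (36 − 24.75)² / 24.75 = 5.1136
χ² = 0.0631 + 3.1566 + 5.1136 = 8.3333 ≈ 8.333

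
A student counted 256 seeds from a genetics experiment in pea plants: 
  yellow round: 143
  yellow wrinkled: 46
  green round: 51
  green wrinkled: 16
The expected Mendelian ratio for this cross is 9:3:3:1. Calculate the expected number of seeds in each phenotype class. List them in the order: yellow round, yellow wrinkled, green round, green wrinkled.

144, 48, 48, 16

Expected counts for N = 256 under a 9:3:3:1 ratio (total parts = 16):
  yellow round: 256 × 9/16 = 144
  yellow wrinkled: 256 × 3/16 = 48
  green round: 256 × 3/16 = 48
  green wrinkled: 256 × 1/16 = 16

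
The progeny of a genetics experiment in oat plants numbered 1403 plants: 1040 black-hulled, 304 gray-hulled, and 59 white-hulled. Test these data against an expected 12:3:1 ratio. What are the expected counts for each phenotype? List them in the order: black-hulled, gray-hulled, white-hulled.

1052.25, 263.0625, 87.6875

Total ratio parts = 16. Expected numbers out of 1403:
  black-hulled: 1403 × 12/16 = 1052.25
  gray-hulled: 1403 × 3/16 = 263.0625
  white-hulled: 1403 × 1/16 = 87.6875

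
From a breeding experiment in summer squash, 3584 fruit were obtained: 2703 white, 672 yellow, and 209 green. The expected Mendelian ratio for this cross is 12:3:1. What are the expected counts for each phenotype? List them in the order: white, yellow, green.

The 12:3:1 ratio has 16 parts, so with N = 3584 the expected counts are:
  white: 3584 × 12/16 = 2688
  yellow: 3584 × 3/16 = 672
  green: 3584 × 1/16 = 224

2688, 672, 224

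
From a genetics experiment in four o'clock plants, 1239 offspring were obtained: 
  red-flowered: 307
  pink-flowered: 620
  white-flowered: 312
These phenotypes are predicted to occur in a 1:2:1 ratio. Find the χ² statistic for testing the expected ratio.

0.041

Expected counts for N = 1239 under a 1:2:1 ratio (total parts = 4):
  red-flowered: 1239 × 1/4 = 309.75
  pink-flowered: 1239 × 2/4 = 619.5
  white-flowered: 1239 × 1/4 = 309.75
χ² = Σ (O − E)² / E
  red-flowered: (307 − 309.75)² / 309.75 = 0.0244
  pink-flowered: (620 − 619.5)² / 619.5 = 0.0004
  white-flowered: (312 − 309.75)² / 309.75 = 0.0163
χ² = 0.0244 + 0.0004 + 0.0163 = 0.0411 ≈ 0.041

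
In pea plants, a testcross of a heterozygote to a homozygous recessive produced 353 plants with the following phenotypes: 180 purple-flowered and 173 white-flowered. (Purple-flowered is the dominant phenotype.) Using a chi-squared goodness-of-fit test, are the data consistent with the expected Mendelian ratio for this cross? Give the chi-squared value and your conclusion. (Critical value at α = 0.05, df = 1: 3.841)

0.139; consistent

A testcross of a heterozygote (Aa × aa) gives a 1:1 phenotypic ratio.
Expected counts for N = 353 under a 1:1 ratio (total parts = 2):
  purple-flowered: 353 × 1/2 = 176.5
  white-flowered: 353 × 1/2 = 176.5
χ² = Σ (O − E)² / E
  purple-flowered: (180 − 176.5)² / 176.5 = 0.0694
  white-flowered: (173 − 176.5)² / 176.5 = 0.0694
χ² = 0.0694 + 0.0694 = 0.1388 ≈ 0.139
Degrees of freedom = 2 − 1 = 1; critical value at α = 0.05 is 3.841.
Since 0.139 < 3.841, we fail to reject the null hypothesis — the data are consistent with the 1:1 ratio.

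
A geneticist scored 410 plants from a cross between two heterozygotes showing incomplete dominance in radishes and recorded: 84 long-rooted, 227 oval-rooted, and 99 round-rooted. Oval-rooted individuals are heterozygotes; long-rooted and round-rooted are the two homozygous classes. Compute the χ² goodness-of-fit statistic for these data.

5.820

With incomplete dominance, a heterozygote × heterozygote cross gives a 1:2:1 phenotypic ratio.
Under the 1:2:1 hypothesis (Σ ratio = 4, N = 410):
  long-rooted: 410 × 1/4 = 102.5
  oval-rooted: 410 × 2/4 = 205
  round-rooted: 410 × 1/4 = 102.5
χ² = Σ (O − E)² / E
  long-rooted: (84 − 102.5)² / 102.5 = 3.3390
  oval-rooted: (227 − 205)² / 205 = 2.3610
  round-rooted: (99 − 102.5)² / 102.5 = 0.1195
χ² = 3.3390 + 2.3610 + 0.1195 = 5.8195 ≈ 5.820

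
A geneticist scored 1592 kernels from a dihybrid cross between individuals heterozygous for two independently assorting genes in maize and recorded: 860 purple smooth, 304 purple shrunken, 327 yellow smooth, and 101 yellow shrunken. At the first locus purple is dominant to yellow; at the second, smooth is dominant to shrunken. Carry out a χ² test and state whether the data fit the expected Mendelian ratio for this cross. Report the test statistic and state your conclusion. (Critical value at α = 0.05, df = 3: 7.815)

4.252; consistent

A dihybrid F₂ with independent assortment and complete dominance at both loci gives a 9:3:3:1 phenotypic ratio.
Total ratio parts = 16. Expected numbers out of 1592:
  purple smooth: 1592 × 9/16 = 895.5
  purple shrunken: 1592 × 3/16 = 298.5
  yellow smooth: 1592 × 3/16 = 298.5
  yellow shrunken: 1592 × 1/16 = 99.5
χ² = Σ (O − E)² / E
  purple smooth: (860 − 895.5)² / 895.5 = 1.4073
  purple shrunken: (304 − 298.5)² / 298.5 = 0.1013
  yellow smooth: (327 − 298.5)² / 298.5 = 2.7211
  yellow shrunken: (101 − 99.5)² / 99.5 = 0.0226
χ² = 1.4073 + 0.1013 + 2.7211 + 0.0226 = 4.2523 ≈ 4.252
Degrees of freedom = 4 − 1 = 3; critical value at α = 0.05 is 7.815.
Since 4.252 < 7.815, we fail to reject the null hypothesis — the data are consistent with the 9:3:3:1 ratio.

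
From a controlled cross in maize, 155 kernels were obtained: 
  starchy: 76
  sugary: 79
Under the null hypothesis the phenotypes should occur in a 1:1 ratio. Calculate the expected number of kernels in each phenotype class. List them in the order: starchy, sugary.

77.5, 77.5

The 1:1 ratio has 2 parts, so with N = 155 the expected counts are:
  starchy: 155 × 1/2 = 77.5
  sugary: 155 × 1/2 = 77.5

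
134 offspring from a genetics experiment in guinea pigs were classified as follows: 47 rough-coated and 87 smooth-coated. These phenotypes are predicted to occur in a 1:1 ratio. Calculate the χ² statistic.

Expected counts for N = 134 under a 1:1 ratio (total parts = 2):
  rough-coated: 134 × 1/2 = 67
  smooth-coated: 134 × 1/2 = 67
χ² = Σ (O − E)² / E
  rough-coated: (47 − 67)² / 67 = 5.9701
  smooth-coated: (87 − 67)² / 67 = 5.9701
χ² = 5.9701 + 5.9701 = 11.9402 ≈ 11.940

11.940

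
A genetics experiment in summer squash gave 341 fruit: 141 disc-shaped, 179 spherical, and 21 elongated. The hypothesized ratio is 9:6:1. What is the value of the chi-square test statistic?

33.905

The 9:6:1 ratio has 16 parts, so with N = 341 the expected counts are:
  disc-shaped: 341 × 9/16 = 191.8125
  spherical: 341 × 6/16 = 127.875
  elongated: 341 × 1/16 = 21.3125
χ² = Σ (O − E)² / E
  disc-shaped: (141 − 191.8125)² / 191.8125 = 13.4606
  spherical: (179 − 127.875)² / 127.875 = 20.4400
  elongated: (21 − 21.3125)² / 21.3125 = 0.0046
χ² = 13.4606 + 20.4400 + 0.0046 = 33.9052 ≈ 33.905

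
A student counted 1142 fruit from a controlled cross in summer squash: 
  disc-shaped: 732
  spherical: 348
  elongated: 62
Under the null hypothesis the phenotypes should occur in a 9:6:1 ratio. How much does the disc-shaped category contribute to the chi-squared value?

Total ratio parts = 16. Expected numbers out of 1142:
  disc-shaped: 1142 × 9/16 = 642.375
  spherical: 1142 × 6/16 = 428.25
  elongated: 1142 × 1/16 = 71.375
Contribution of disc-shaped: (732 − 642.375)² / 642.375 = 12.5046

12.505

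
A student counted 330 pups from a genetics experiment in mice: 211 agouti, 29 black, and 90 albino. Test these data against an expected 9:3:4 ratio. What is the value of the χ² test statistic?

21.618

Total ratio parts = 16. Expected numbers out of 330:
  agouti: 330 × 9/16 = 185.625
  black: 330 × 3/16 = 61.875
  albino: 330 × 4/16 = 82.5
χ² = Σ (O − E)² / E
  agouti: (211 − 185.625)² / 185.625 = 3.4688
  black: (29 − 61.875)² / 61.875 = 17.4669
  albino: (90 − 82.5)² / 82.5 = 0.6818
χ² = 3.4688 + 17.4669 + 0.6818 = 21.6175 ≈ 21.618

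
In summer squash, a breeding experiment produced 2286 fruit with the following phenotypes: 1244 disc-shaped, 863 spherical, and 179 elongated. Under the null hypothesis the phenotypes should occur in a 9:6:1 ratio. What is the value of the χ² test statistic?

Expected counts for N = 2286 under a 9:6:1 ratio (total parts = 16):
  disc-shaped: 2286 × 9/16 = 1285.875
  spherical: 2286 × 6/16 = 857.25
  elongated: 2286 × 1/16 = 142.875
χ² = Σ (O − E)² / E
  disc-shaped: (1244 − 1285.875)² / 1285.875 = 1.3637
  spherical: (863 − 857.25)² / 857.25 = 0.0386
  elongated: (179 − 142.875)² / 142.875 = 9.1340
χ² = 1.3637 + 0.0386 + 9.1340 = 10.5363 ≈ 10.536

10.536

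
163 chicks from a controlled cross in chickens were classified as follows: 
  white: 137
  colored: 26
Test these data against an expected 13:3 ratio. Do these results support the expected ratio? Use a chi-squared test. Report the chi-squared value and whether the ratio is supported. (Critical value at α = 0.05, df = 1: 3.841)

The 13:3 ratio has 16 parts, so with N = 163 the expected counts are:
  white: 163 × 13/16 = 132.4375
  colored: 163 × 3/16 = 30.5625
χ² = Σ (O − E)² / E
  white: (137 − 132.4375)² / 132.4375 = 0.1572
  colored: (26 − 30.5625)² / 30.5625 = 0.6811
χ² = 0.1572 + 0.6811 = 0.8383 ≈ 0.838
Degrees of freedom = 2 − 1 = 1; critical value at α = 0.05 is 3.841.
Since 0.838 < 3.841, we fail to reject the null hypothesis — the data are consistent with the 13:3 ratio.

0.838; consistent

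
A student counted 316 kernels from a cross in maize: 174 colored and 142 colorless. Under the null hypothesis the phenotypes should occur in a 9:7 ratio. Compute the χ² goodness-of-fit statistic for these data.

0.181

The 9:7 ratio has 16 parts, so with N = 316 the expected counts are:
  colored: 316 × 9/16 = 177.75
  colorless: 316 × 7/16 = 138.25
χ² = Σ (O − E)² / E
  colored: (174 − 177.75)² / 177.75 = 0.0791
  colorless: (142 − 138.25)² / 138.25 = 0.1017
χ² = 0.0791 + 0.1017 = 0.1808 ≈ 0.181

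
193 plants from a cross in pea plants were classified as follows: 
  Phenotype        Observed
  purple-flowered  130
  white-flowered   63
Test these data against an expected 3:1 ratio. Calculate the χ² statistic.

6.012

The 3:1 ratio has 4 parts, so with N = 193 the expected counts are:
  purple-flowered: 193 × 3/4 = 144.75
  white-flowered: 193 × 1/4 = 48.25
χ² = Σ (O − E)² / E
  purple-flowered: (130 − 144.75)² / 144.75 = 1.5030
  white-flowered: (63 − 48.25)² / 48.25 = 4.5091
χ² = 1.5030 + 4.5091 = 6.0121 ≈ 6.012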